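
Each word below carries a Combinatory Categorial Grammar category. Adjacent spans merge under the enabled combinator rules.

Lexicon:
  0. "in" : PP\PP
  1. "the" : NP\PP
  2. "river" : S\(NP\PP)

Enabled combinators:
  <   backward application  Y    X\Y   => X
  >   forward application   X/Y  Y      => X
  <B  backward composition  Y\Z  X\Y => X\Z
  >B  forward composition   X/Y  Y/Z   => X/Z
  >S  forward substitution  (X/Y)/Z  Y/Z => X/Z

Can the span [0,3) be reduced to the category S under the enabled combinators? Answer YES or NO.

YES

[0,3] S   <
  [0,2] NP\PP   <B
    [0,1] "in" : PP\PP
    [1,2] "the" : NP\PP
  [2,3] "river" : S\(NP\PP)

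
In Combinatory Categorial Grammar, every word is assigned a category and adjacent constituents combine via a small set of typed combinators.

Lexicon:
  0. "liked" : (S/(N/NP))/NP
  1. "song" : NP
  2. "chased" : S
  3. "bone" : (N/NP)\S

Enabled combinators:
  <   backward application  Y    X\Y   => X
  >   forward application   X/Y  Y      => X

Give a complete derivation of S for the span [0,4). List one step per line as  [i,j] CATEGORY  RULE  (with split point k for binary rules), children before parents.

[0,4] S   >
  [0,2] S/(N/NP)   >
    [0,1] "liked" : (S/(N/NP))/NP
    [1,2] "song" : NP
  [2,4] N/NP   <
    [2,3] "chased" : S
    [3,4] "bone" : (N/NP)\S

[0,1] (S/(N/NP))/NP  lex  "liked"
[1,2] NP  lex  "song"
[0,2] S/(N/NP)  >  k=1
[2,3] S  lex  "chased"
[3,4] (N/NP)\S  lex  "bone"
[2,4] N/NP  <  k=3
[0,4] S  >  k=2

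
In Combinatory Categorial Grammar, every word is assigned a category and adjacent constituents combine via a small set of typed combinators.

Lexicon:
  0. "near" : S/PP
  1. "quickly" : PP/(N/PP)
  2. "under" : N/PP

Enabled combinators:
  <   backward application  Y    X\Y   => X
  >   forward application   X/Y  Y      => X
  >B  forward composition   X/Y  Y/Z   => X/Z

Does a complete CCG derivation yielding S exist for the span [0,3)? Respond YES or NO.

YES

[0,3] S   >
  [0,1] "near" : S/PP
  [1,3] PP   >
    [1,2] "quickly" : PP/(N/PP)
    [2,3] "under" : N/PP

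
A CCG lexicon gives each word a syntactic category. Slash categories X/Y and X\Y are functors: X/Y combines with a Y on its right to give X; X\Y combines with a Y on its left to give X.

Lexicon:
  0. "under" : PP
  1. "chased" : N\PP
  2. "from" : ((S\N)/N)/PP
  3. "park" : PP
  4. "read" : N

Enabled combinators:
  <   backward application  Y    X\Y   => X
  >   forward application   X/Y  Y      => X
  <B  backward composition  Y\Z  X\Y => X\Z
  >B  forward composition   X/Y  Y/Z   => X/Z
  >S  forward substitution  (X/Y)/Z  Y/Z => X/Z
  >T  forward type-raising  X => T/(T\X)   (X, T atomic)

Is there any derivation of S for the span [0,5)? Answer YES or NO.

YES

[0,5] S   <
  [0,2] N   >
    [0,1] N/(N\PP)   >T
      [0,1] "under" : PP
    [1,2] "chased" : N\PP
  [2,5] S\N   >
    [2,4] (S\N)/N   >
      [2,3] "from" : ((S\N)/N)/PP
      [3,4] "park" : PP
    [4,5] "read" : N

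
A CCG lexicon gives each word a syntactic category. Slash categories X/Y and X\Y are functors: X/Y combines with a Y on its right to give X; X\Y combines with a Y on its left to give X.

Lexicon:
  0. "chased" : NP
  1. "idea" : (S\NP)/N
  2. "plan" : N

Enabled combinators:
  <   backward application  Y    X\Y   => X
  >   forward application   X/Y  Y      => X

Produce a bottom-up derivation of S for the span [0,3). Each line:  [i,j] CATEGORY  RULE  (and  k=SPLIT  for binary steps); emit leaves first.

[0,1] NP  lex  "chased"
[1,2] (S\NP)/N  lex  "idea"
[2,3] N  lex  "plan"
[1,3] S\NP  >  k=2
[0,3] S  <  k=1

[0,3] S   <
  [0,1] "chased" : NP
  [1,3] S\NP   >
    [1,2] "idea" : (S\NP)/N
    [2,3] "plan" : N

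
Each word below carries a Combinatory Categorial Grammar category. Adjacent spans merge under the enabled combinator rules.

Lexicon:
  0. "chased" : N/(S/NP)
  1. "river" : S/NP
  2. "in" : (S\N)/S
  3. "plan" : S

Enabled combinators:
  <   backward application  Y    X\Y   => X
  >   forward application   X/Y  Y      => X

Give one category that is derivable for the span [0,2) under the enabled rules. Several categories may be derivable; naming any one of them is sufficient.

[0,4] S   <
  [0,2] N   >
    [0,1] "chased" : N/(S/NP)
    [1,2] "river" : S/NP
  [2,4] S\N   >
    [2,3] "in" : (S\N)/S
    [3,4] "plan" : S

N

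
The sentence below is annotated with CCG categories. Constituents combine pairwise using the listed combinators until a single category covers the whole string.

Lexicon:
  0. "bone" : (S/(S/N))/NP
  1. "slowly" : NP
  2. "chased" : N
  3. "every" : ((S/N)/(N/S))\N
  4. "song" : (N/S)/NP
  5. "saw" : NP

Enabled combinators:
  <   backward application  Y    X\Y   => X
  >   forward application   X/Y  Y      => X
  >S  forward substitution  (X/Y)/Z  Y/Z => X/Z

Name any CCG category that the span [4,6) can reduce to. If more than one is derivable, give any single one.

N/S

[0,6] S   >
  [0,2] S/(S/N)   >
    [0,1] "bone" : (S/(S/N))/NP
    [1,2] "slowly" : NP
  [2,6] S/N   >
    [2,4] (S/N)/(N/S)   <
      [2,3] "chased" : N
      [3,4] "every" : ((S/N)/(N/S))\N
    [4,6] N/S   >
      [4,5] "song" : (N/S)/NP
      [5,6] "saw" : NP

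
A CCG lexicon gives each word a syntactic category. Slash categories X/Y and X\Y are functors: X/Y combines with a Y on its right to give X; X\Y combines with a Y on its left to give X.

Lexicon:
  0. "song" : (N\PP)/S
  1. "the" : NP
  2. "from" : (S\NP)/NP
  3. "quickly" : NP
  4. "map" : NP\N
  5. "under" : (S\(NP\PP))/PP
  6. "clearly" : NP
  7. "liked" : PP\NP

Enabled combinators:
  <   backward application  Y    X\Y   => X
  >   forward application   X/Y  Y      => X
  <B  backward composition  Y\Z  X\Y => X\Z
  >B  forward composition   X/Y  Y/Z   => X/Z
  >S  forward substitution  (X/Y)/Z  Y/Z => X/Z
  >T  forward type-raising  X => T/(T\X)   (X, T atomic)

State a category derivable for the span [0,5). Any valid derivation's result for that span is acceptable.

[0,8] S   <
  [0,5] NP\PP   <B
    [0,4] N\PP   >
      [0,1] "song" : (N\PP)/S
      [1,4] S   <
        [1,2] "the" : NP
        [2,4] S\NP   >
          [2,3] "from" : (S\NP)/NP
          [3,4] "quickly" : NP
    [4,5] "map" : NP\N
  [5,8] S\(NP\PP)   >
    [5,6] "under" : (S\(NP\PP))/PP
    [6,8] PP   <
      [6,7] "clearly" : NP
      [7,8] "liked" : PP\NP

NP\PP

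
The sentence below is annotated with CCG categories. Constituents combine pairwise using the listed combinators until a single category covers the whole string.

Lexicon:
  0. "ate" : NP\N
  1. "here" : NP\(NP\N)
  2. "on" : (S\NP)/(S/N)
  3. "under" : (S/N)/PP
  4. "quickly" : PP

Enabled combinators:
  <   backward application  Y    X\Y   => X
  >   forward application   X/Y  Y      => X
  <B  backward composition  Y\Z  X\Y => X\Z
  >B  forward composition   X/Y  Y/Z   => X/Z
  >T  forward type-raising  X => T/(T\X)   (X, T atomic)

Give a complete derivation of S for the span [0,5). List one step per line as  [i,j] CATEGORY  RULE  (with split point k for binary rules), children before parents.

[0,5] S   <
  [0,2] NP   <
    [0,1] "ate" : NP\N
    [1,2] "here" : NP\(NP\N)
  [2,5] S\NP   >
    [2,3] "on" : (S\NP)/(S/N)
    [3,5] S/N   >
      [3,4] "under" : (S/N)/PP
      [4,5] "quickly" : PP

[0,1] NP\N  lex  "ate"
[1,2] NP\(NP\N)  lex  "here"
[0,2] NP  <  k=1
[2,3] (S\NP)/(S/N)  lex  "on"
[3,4] (S/N)/PP  lex  "under"
[4,5] PP  lex  "quickly"
[3,5] S/N  >  k=4
[2,5] S\NP  >  k=3
[0,5] S  <  k=2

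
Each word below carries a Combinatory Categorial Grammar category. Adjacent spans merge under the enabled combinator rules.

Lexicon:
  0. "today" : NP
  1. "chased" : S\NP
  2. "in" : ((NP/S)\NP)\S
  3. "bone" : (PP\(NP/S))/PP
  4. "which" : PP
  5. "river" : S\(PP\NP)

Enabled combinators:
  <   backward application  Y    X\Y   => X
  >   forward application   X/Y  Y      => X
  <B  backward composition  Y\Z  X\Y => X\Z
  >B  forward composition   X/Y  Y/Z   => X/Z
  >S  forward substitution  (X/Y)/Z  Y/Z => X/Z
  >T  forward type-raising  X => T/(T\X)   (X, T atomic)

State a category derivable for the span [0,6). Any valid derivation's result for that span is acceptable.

S

[0,6] S   <
  [0,5] PP\NP   <B
    [0,3] (NP/S)\NP   <
      [0,2] S   <
        [0,1] "today" : NP
        [1,2] "chased" : S\NP
      [2,3] "in" : ((NP/S)\NP)\S
    [3,5] PP\(NP/S)   >
      [3,4] "bone" : (PP\(NP/S))/PP
      [4,5] "which" : PP
  [5,6] "river" : S\(PP\NP)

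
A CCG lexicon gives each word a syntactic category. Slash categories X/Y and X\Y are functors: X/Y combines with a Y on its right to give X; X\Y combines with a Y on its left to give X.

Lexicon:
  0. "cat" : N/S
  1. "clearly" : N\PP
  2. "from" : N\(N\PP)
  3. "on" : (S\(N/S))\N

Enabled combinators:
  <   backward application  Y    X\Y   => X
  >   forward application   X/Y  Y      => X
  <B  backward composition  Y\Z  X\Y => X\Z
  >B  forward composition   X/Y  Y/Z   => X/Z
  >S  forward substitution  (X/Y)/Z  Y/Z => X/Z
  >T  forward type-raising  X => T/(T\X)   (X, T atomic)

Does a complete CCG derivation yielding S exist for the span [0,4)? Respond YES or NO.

[0,4] S   <
  [0,1] "cat" : N/S
  [1,4] S\(N/S)   <
    [1,3] N   <
      [1,2] "clearly" : N\PP
      [2,3] "from" : N\(N\PP)
    [3,4] "on" : (S\(N/S))\N

YES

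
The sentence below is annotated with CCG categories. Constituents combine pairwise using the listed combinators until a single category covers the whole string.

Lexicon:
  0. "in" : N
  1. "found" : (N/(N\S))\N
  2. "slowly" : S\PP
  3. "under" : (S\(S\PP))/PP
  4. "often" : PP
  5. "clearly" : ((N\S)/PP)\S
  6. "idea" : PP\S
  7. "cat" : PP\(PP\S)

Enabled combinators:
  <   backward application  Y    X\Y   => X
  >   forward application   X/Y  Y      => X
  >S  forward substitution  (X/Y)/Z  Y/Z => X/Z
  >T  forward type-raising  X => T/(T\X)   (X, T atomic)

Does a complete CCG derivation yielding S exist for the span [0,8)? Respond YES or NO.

NO

N (N/(N\S))\N S\PP (S\(S\PP))/PP PP ((N\S)/PP)\S PP\S PP\(PP\S)
CKY chart[0,8] = {N, N/(N\N), NP/(NP\N), PP/(PP\N), S/(S\N)}; S ∉ chart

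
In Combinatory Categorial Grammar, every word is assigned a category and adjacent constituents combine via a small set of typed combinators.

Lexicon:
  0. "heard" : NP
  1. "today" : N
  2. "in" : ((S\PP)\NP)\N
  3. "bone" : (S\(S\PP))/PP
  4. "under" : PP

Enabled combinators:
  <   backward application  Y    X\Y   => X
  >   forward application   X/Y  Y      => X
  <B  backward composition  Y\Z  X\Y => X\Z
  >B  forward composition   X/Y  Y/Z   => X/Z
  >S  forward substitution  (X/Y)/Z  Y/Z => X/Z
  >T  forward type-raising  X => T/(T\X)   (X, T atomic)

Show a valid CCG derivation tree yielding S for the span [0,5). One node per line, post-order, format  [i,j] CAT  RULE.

[0,1] NP  lex  "heard"
[1,2] N  lex  "today"
[2,3] ((S\PP)\NP)\N  lex  "in"
[1,3] (S\PP)\NP  <  k=2
[0,3] S\PP  <  k=1
[3,4] (S\(S\PP))/PP  lex  "bone"
[4,5] PP  lex  "under"
[3,5] S\(S\PP)  >  k=4
[0,5] S  <  k=3

[0,5] S   <
  [0,3] S\PP   <
    [0,1] "heard" : NP
    [1,3] (S\PP)\NP   <
      [1,2] "today" : N
      [2,3] "in" : ((S\PP)\NP)\N
  [3,5] S\(S\PP)   >
    [3,4] "bone" : (S\(S\PP))/PP
    [4,5] "under" : PP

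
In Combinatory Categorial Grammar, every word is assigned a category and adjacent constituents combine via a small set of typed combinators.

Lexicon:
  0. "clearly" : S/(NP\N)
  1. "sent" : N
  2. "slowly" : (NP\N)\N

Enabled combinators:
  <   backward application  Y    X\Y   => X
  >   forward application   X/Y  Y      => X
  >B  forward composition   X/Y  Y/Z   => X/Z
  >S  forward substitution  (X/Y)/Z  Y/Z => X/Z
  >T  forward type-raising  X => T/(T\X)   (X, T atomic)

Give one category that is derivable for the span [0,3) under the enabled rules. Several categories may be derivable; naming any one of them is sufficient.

S

[0,3] S   >
  [0,1] "clearly" : S/(NP\N)
  [1,3] NP\N   <
    [1,2] "sent" : N
    [2,3] "slowly" : (NP\N)\N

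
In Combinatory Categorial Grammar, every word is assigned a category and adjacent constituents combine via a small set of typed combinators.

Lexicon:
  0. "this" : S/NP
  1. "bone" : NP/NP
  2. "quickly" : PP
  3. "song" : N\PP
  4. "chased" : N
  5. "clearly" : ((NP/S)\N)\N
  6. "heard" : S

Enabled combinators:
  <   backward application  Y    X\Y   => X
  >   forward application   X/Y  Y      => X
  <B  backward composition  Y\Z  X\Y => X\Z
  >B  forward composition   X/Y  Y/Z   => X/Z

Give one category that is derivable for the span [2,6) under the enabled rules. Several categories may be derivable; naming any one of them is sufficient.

NP/S

[0,7] S   >
  [0,2] S/NP   >B
    [0,1] "this" : S/NP
    [1,2] "bone" : NP/NP
  [2,7] NP   >
    [2,6] NP/S   <
      [2,4] N   <
        [2,3] "quickly" : PP
        [3,4] "song" : N\PP
      [4,6] (NP/S)\N   <
        [4,5] "chased" : N
        [5,6] "clearly" : ((NP/S)\N)\N
    [6,7] "heard" : S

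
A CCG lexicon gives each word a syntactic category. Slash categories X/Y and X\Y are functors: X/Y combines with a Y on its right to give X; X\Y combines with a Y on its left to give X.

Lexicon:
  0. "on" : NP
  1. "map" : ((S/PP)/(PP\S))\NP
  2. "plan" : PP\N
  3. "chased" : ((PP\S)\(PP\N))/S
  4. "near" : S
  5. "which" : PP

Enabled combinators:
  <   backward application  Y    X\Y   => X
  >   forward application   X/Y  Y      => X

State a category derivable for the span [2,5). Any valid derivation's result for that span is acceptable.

[0,6] S   >
  [0,5] S/PP   >
    [0,2] (S/PP)/(PP\S)   <
      [0,1] "on" : NP
      [1,2] "map" : ((S/PP)/(PP\S))\NP
    [2,5] PP\S   <
      [2,3] "plan" : PP\N
      [3,5] (PP\S)\(PP\N)   >
        [3,4] "chased" : ((PP\S)\(PP\N))/S
        [4,5] "near" : S
  [5,6] "which" : PP

PP\S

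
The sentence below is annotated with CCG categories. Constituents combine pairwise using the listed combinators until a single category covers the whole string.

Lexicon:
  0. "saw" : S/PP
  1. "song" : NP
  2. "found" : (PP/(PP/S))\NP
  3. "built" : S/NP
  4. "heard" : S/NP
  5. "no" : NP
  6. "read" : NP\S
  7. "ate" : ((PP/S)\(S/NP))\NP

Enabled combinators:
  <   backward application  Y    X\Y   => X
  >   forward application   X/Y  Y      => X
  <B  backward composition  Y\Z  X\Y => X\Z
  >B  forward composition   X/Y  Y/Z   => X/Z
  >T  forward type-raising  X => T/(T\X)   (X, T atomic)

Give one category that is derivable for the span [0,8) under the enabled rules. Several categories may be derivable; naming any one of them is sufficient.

S

[0,8] S   >
  [0,1] "saw" : S/PP
  [1,8] PP   >
    [1,3] PP/(PP/S)   <
      [1,2] "song" : NP
      [2,3] "found" : (PP/(PP/S))\NP
    [3,8] PP/S   <
      [3,4] "built" : S/NP
      [4,8] (PP/S)\(S/NP)   <
        [4,7] NP   <
          [4,6] S   >
            [4,5] "heard" : S/NP
            [5,6] "no" : NP
          [6,7] "read" : NP\S
        [7,8] "ate" : ((PP/S)\(S/NP))\NP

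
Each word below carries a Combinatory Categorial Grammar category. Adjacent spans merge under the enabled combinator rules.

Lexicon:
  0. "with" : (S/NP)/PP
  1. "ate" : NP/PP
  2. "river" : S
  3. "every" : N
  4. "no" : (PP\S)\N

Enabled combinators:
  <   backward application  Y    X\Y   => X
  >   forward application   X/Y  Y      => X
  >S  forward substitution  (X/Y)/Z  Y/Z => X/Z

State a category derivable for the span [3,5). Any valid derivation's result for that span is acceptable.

[0,5] S   >
  [0,2] S/PP   >S
    [0,1] "with" : (S/NP)/PP
    [1,2] "ate" : NP/PP
  [2,5] PP   <
    [2,3] "river" : S
    [3,5] PP\S   <
      [3,4] "every" : N
      [4,5] "no" : (PP\S)\N

PP\S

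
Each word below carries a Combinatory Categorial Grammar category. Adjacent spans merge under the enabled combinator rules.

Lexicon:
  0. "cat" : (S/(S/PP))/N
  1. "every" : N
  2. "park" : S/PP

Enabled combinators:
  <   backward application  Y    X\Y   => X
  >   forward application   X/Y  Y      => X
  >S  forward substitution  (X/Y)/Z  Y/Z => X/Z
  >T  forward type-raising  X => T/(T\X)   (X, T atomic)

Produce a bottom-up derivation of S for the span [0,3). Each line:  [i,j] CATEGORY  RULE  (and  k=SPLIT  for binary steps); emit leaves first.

[0,1] (S/(S/PP))/N  lex  "cat"
[1,2] N  lex  "every"
[0,2] S/(S/PP)  >  k=1
[2,3] S/PP  lex  "park"
[0,3] S  >  k=2

[0,3] S   >
  [0,2] S/(S/PP)   >
    [0,1] "cat" : (S/(S/PP))/N
    [1,2] "every" : N
  [2,3] "park" : S/PP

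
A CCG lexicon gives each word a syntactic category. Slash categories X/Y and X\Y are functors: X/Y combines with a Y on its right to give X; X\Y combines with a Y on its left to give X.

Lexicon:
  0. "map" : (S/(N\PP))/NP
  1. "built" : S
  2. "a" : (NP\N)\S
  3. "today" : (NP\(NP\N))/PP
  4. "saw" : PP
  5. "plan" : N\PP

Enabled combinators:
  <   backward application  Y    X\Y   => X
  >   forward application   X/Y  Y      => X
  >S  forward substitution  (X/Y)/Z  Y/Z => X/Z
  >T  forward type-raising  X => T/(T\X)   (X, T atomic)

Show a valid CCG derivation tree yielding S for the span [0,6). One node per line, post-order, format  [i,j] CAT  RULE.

[0,6] S   >
  [0,5] S/(N\PP)   >
    [0,1] "map" : (S/(N\PP))/NP
    [1,5] NP   <
      [1,3] NP\N   <
        [1,2] "built" : S
        [2,3] "a" : (NP\N)\S
      [3,5] NP\(NP\N)   >
        [3,4] "today" : (NP\(NP\N))/PP
        [4,5] "saw" : PP
  [5,6] "plan" : N\PP

[0,1] (S/(N\PP))/NP  lex  "map"
[1,2] S  lex  "built"
[2,3] (NP\N)\S  lex  "a"
[1,3] NP\N  <  k=2
[3,4] (NP\(NP\N))/PP  lex  "today"
[4,5] PP  lex  "saw"
[3,5] NP\(NP\N)  >  k=4
[1,5] NP  <  k=3
[0,5] S/(N\PP)  >  k=1
[5,6] N\PP  lex  "plan"
[0,6] S  >  k=5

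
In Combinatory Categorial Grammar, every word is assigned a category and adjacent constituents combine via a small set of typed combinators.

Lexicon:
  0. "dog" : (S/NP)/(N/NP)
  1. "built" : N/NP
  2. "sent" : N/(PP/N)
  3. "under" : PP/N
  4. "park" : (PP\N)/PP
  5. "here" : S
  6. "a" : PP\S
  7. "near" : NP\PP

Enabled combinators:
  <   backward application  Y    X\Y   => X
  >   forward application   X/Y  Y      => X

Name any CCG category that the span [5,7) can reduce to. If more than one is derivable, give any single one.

[0,8] S   >
  [0,2] S/NP   >
    [0,1] "dog" : (S/NP)/(N/NP)
    [1,2] "built" : N/NP
  [2,8] NP   <
    [2,7] PP   <
      [2,4] N   >
        [2,3] "sent" : N/(PP/N)
        [3,4] "under" : PP/N
      [4,7] PP\N   >
        [4,5] "park" : (PP\N)/PP
        [5,7] PP   <
          [5,6] "here" : S
          [6,7] "a" : PP\S
    [7,8] "near" : NP\PP

PP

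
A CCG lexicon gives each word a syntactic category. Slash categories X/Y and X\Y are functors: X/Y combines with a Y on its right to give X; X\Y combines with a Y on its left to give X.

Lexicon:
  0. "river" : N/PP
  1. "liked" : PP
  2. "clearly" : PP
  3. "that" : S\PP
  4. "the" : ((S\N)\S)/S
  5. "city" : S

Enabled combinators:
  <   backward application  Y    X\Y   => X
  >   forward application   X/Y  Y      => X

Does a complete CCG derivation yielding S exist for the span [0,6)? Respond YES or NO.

YES

[0,6] S   <
  [0,2] N   >
    [0,1] "river" : N/PP
    [1,2] "liked" : PP
  [2,6] S\N   <
    [2,4] S   <
      [2,3] "clearly" : PP
      [3,4] "that" : S\PP
    [4,6] (S\N)\S   >
      [4,5] "the" : ((S\N)\S)/S
      [5,6] "city" : S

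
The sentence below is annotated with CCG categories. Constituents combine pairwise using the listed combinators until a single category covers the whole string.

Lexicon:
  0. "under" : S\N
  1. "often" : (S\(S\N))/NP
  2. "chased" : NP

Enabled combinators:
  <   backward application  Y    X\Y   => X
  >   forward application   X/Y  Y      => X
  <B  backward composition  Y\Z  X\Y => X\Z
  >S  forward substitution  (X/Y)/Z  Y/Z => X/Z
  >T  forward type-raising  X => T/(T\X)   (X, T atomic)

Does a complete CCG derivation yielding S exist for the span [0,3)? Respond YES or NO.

YES

[0,3] S   <
  [0,1] "under" : S\N
  [1,3] S\(S\N)   >
    [1,2] "often" : (S\(S\N))/NP
    [2,3] "chased" : NP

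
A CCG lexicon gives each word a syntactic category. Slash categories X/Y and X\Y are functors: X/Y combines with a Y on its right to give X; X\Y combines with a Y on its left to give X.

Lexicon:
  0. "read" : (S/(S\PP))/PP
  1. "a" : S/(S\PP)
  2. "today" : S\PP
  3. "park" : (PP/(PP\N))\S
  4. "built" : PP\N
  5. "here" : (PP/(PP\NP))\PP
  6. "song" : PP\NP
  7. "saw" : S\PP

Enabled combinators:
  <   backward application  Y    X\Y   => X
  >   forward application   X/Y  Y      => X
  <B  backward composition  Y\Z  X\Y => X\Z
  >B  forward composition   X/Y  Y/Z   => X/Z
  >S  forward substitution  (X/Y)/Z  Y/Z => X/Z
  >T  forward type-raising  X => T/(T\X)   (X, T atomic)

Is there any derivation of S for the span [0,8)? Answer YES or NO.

YES

[0,8] S   >
  [0,7] S/(S\PP)   >
    [0,1] "read" : (S/(S\PP))/PP
    [1,7] PP   >
      [1,6] PP/(PP\NP)   <
        [1,5] PP   >
          [1,4] PP/(PP\N)   <
            [1,3] S   >
              [1,2] "a" : S/(S\PP)
              [2,3] "today" : S\PP
            [3,4] "park" : (PP/(PP\N))\S
          [4,5] "built" : PP\N
        [5,6] "here" : (PP/(PP\NP))\PP
      [6,7] "song" : PP\NP
  [7,8] "saw" : S\PP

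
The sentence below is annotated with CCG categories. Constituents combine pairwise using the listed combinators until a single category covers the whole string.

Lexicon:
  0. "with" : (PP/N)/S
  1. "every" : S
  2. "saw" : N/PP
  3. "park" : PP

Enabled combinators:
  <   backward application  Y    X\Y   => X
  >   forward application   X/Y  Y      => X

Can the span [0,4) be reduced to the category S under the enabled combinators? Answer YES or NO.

(PP/N)/S S N/PP PP
CKY chart[0,4] = {PP}; S ∉ chart

NO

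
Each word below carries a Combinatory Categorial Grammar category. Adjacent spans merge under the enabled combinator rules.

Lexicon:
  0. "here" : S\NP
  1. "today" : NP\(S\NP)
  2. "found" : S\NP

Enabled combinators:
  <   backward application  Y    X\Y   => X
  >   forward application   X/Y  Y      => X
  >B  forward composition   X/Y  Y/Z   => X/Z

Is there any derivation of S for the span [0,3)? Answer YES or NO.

[0,3] S   <
  [0,2] NP   <
    [0,1] "here" : S\NP
    [1,2] "today" : NP\(S\NP)
  [2,3] "found" : S\NP

YES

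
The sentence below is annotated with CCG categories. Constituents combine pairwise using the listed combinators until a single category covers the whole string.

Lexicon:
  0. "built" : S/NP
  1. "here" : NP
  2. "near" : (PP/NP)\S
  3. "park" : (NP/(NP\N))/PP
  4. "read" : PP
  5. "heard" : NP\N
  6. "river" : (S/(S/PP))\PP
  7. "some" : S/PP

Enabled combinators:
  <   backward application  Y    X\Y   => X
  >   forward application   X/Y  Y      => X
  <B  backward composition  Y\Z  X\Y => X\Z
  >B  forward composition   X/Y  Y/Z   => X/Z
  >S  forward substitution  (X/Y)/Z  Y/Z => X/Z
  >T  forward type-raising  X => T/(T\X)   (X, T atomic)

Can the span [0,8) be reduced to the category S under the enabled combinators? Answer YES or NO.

YES

[0,8] S   >
  [0,7] S/(S/PP)   <
    [0,6] PP   >
      [0,3] PP/NP   <
        [0,2] S   >
          [0,1] "built" : S/NP
          [1,2] "here" : NP
        [2,3] "near" : (PP/NP)\S
      [3,6] NP   >
        [3,5] NP/(NP\N)   >
          [3,4] "park" : (NP/(NP\N))/PP
          [4,5] "read" : PP
        [5,6] "heard" : NP\N
    [6,7] "river" : (S/(S/PP))\PP
  [7,8] "some" : S/PP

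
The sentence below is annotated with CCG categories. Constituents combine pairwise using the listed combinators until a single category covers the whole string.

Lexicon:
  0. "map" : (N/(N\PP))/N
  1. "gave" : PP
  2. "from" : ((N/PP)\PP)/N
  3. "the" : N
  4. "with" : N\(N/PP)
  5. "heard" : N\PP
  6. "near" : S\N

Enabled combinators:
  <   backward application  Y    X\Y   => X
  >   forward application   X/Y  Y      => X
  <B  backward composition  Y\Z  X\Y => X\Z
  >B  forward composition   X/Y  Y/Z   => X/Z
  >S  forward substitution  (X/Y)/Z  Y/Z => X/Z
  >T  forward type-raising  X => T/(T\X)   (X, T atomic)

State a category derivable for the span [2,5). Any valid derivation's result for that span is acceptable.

[0,7] S   <
  [0,6] N   >
    [0,5] N/(N\PP)   >
      [0,1] "map" : (N/(N\PP))/N
      [1,5] N   <
        [1,2] "gave" : PP
        [2,5] N\PP   <B
          [2,4] (N/PP)\PP   >
            [2,3] "from" : ((N/PP)\PP)/N
            [3,4] "the" : N
          [4,5] "with" : N\(N/PP)
    [5,6] "heard" : N\PP
  [6,7] "near" : S\N

N\PP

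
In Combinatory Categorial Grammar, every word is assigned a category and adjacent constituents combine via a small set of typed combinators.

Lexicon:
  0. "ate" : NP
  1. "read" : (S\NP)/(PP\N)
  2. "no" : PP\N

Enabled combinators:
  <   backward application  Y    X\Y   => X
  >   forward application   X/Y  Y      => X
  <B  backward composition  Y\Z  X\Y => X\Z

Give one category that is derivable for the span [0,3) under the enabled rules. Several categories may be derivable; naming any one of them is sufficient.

[0,3] S   <
  [0,1] "ate" : NP
  [1,3] S\NP   >
    [1,2] "read" : (S\NP)/(PP\N)
    [2,3] "no" : PP\N

S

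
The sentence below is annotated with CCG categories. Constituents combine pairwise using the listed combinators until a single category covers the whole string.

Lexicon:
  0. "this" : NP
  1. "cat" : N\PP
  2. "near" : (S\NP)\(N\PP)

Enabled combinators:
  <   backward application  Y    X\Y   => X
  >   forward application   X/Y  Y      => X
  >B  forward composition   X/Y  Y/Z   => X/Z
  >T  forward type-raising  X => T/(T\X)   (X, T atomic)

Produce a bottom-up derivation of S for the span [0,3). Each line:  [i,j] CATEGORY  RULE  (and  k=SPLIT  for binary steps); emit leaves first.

[0,1] NP  lex  "this"
[0,1] S/(S\NP)  >T
[1,2] N\PP  lex  "cat"
[2,3] (S\NP)\(N\PP)  lex  "near"
[1,3] S\NP  <  k=2
[0,3] S  >  k=1

[0,3] S   >
  [0,1] S/(S\NP)   >T
    [0,1] "this" : NP
  [1,3] S\NP   <
    [1,2] "cat" : N\PP
    [2,3] "near" : (S\NP)\(N\PP)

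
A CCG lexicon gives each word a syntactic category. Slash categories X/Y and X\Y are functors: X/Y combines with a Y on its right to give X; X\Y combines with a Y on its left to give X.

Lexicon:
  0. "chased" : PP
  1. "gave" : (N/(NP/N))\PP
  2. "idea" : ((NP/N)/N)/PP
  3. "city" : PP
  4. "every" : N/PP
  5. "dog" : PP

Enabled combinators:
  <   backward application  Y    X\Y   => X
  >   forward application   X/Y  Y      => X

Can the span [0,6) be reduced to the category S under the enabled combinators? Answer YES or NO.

NO

PP (N/(NP/N))\PP ((NP/N)/N)/PP PP N/PP PP
CKY chart[0,6] = {N}; S ∉ chart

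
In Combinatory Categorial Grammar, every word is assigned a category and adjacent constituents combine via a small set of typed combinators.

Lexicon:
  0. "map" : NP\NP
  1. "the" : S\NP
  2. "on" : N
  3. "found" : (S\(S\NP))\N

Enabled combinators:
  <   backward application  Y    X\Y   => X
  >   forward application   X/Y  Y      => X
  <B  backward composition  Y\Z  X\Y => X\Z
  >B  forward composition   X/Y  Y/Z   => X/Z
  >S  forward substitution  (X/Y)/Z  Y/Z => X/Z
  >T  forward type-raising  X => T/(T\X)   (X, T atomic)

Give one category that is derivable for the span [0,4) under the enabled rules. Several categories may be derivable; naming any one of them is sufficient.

S

[0,4] S   <
  [0,2] S\NP   <B
    [0,1] "map" : NP\NP
    [1,2] "the" : S\NP
  [2,4] S\(S\NP)   <
    [2,3] "on" : N
    [3,4] "found" : (S\(S\NP))\N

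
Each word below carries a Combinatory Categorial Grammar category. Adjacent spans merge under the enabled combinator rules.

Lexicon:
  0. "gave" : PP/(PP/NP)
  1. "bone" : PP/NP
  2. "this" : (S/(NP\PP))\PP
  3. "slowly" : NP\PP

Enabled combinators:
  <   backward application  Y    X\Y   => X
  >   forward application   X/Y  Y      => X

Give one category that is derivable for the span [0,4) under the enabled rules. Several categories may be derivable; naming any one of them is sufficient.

[0,4] S   >
  [0,3] S/(NP\PP)   <
    [0,2] PP   >
      [0,1] "gave" : PP/(PP/NP)
      [1,2] "bone" : PP/NP
    [2,3] "this" : (S/(NP\PP))\PP
  [3,4] "slowly" : NP\PP

S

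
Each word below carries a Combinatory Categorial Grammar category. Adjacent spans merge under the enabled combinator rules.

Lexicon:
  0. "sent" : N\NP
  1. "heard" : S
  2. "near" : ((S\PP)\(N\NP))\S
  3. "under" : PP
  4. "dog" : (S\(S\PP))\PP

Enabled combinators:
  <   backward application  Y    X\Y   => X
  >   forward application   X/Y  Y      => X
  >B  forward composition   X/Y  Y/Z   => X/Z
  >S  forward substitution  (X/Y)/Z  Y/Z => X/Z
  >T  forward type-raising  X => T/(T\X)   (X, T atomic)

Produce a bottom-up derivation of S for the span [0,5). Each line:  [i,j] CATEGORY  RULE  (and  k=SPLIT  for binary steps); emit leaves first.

[0,1] N\NP  lex  "sent"
[1,2] S  lex  "heard"
[2,3] ((S\PP)\(N\NP))\S  lex  "near"
[1,3] (S\PP)\(N\NP)  <  k=2
[0,3] S\PP  <  k=1
[3,4] PP  lex  "under"
[4,5] (S\(S\PP))\PP  lex  "dog"
[3,5] S\(S\PP)  <  k=4
[0,5] S  <  k=3

[0,5] S   <
  [0,3] S\PP   <
    [0,1] "sent" : N\NP
    [1,3] (S\PP)\(N\NP)   <
      [1,2] "heard" : S
      [2,3] "near" : ((S\PP)\(N\NP))\S
  [3,5] S\(S\PP)   <
    [3,4] "under" : PP
    [4,5] "dog" : (S\(S\PP))\PP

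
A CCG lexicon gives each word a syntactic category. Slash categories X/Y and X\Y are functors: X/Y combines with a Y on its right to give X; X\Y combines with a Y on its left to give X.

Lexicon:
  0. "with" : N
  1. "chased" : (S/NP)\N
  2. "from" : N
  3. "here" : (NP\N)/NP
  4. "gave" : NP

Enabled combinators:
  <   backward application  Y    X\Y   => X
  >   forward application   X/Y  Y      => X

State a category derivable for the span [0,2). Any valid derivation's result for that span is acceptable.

S/NP

[0,5] S   >
  [0,2] S/NP   <
    [0,1] "with" : N
    [1,2] "chased" : (S/NP)\N
  [2,5] NP   <
    [2,3] "from" : N
    [3,5] NP\N   >
      [3,4] "here" : (NP\N)/NP
      [4,5] "gave" : NP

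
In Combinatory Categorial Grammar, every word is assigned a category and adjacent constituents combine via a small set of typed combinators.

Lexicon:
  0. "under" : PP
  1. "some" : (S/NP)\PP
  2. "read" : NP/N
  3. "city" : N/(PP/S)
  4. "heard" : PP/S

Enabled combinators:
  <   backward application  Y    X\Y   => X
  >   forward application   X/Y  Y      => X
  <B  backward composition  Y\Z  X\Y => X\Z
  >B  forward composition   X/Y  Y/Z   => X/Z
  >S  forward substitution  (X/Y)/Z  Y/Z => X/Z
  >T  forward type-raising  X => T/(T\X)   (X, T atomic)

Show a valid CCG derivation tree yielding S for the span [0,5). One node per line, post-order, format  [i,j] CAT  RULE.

[0,1] PP  lex  "under"
[1,2] (S/NP)\PP  lex  "some"
[0,2] S/NP  <  k=1
[2,3] NP/N  lex  "read"
[3,4] N/(PP/S)  lex  "city"
[4,5] PP/S  lex  "heard"
[3,5] N  >  k=4
[2,5] NP  >  k=3
[0,5] S  >  k=2

[0,5] S   >
  [0,2] S/NP   <
    [0,1] "under" : PP
    [1,2] "some" : (S/NP)\PP
  [2,5] NP   >
    [2,3] "read" : NP/N
    [3,5] N   >
      [3,4] "city" : N/(PP/S)
      [4,5] "heard" : PP/S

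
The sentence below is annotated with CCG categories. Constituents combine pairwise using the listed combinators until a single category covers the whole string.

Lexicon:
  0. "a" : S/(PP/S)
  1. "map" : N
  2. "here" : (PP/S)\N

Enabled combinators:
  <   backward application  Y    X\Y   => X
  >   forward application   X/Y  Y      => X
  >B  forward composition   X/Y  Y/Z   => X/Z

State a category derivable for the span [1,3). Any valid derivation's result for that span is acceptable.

PP/S

[0,3] S   >
  [0,1] "a" : S/(PP/S)
  [1,3] PP/S   <
    [1,2] "map" : N
    [2,3] "here" : (PP/S)\N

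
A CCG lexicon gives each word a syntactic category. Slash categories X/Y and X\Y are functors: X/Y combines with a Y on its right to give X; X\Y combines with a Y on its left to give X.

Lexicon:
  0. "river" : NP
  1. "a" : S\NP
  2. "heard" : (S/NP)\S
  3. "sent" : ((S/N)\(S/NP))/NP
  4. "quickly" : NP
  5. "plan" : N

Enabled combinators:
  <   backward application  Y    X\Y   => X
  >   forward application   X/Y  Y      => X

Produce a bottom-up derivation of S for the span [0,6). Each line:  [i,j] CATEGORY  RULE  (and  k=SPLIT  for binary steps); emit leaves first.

[0,1] NP  lex  "river"
[1,2] S\NP  lex  "a"
[0,2] S  <  k=1
[2,3] (S/NP)\S  lex  "heard"
[0,3] S/NP  <  k=2
[3,4] ((S/N)\(S/NP))/NP  lex  "sent"
[4,5] NP  lex  "quickly"
[3,5] (S/N)\(S/NP)  >  k=4
[0,5] S/N  <  k=3
[5,6] N  lex  "plan"
[0,6] S  >  k=5

[0,6] S   >
  [0,5] S/N   <
    [0,3] S/NP   <
      [0,2] S   <
        [0,1] "river" : NP
        [1,2] "a" : S\NP
      [2,3] "heard" : (S/NP)\S
    [3,5] (S/N)\(S/NP)   >
      [3,4] "sent" : ((S/N)\(S/NP))/NP
      [4,5] "quickly" : NP
  [5,6] "plan" : N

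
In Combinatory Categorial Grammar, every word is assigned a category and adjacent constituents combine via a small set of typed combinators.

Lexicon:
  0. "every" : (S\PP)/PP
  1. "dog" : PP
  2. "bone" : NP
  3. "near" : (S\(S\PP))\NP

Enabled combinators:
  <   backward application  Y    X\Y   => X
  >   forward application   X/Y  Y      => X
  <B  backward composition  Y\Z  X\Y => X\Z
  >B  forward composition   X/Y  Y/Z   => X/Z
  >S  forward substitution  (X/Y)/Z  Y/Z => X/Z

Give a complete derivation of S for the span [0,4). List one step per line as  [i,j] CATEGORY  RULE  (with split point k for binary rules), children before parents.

[0,4] S   <
  [0,2] S\PP   >
    [0,1] "every" : (S\PP)/PP
    [1,2] "dog" : PP
  [2,4] S\(S\PP)   <
    [2,3] "bone" : NP
    [3,4] "near" : (S\(S\PP))\NP

[0,1] (S\PP)/PP  lex  "every"
[1,2] PP  lex  "dog"
[0,2] S\PP  >  k=1
[2,3] NP  lex  "bone"
[3,4] (S\(S\PP))\NP  lex  "near"
[2,4] S\(S\PP)  <  k=3
[0,4] S  <  k=2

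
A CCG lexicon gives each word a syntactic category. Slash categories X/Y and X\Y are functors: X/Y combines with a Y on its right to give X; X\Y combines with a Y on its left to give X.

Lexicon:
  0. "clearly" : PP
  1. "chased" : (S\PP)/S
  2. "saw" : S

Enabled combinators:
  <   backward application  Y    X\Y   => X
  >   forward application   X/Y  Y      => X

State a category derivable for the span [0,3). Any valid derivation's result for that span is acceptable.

[0,3] S   <
  [0,1] "clearly" : PP
  [1,3] S\PP   >
    [1,2] "chased" : (S\PP)/S
    [2,3] "saw" : S

S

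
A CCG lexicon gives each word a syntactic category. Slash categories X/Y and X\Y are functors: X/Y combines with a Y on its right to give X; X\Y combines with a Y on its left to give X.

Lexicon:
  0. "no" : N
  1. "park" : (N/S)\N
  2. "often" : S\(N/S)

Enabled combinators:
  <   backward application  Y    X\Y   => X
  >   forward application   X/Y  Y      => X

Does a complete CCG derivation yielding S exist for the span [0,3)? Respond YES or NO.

YES

[0,3] S   <
  [0,2] N/S   <
    [0,1] "no" : N
    [1,2] "park" : (N/S)\N
  [2,3] "often" : S\(N/S)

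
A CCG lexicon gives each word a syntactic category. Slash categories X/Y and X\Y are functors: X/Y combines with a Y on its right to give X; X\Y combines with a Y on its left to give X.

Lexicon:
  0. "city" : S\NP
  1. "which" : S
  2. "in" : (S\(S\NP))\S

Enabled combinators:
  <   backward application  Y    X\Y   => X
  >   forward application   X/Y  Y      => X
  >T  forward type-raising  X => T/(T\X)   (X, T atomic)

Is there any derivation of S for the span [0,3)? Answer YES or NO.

YES

[0,3] S   <
  [0,1] "city" : S\NP
  [1,3] S\(S\NP)   <
    [1,2] "which" : S
    [2,3] "in" : (S\(S\NP))\S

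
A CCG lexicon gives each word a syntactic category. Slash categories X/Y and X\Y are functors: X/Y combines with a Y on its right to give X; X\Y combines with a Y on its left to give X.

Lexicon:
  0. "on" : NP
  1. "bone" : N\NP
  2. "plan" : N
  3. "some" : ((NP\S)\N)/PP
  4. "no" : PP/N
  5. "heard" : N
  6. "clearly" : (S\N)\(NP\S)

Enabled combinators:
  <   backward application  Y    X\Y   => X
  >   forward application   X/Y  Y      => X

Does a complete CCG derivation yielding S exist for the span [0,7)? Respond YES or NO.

YES

[0,7] S   <
  [0,2] N   <
    [0,1] "on" : NP
    [1,2] "bone" : N\NP
  [2,7] S\N   <
    [2,6] NP\S   <
      [2,3] "plan" : N
      [3,6] (NP\S)\N   >
        [3,4] "some" : ((NP\S)\N)/PP
        [4,6] PP   >
          [4,5] "no" : PP/N
          [5,6] "heard" : N
    [6,7] "clearly" : (S\N)\(NP\S)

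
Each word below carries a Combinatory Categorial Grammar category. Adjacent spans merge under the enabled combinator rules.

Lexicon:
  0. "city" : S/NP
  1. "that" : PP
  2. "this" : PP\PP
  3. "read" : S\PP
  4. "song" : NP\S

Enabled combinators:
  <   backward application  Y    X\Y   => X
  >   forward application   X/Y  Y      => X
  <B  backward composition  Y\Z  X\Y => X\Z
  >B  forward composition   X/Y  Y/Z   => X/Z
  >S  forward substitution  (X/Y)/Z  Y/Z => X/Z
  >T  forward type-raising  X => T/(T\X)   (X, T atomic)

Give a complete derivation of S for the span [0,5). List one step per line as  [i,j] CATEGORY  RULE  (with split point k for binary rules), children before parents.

[0,1] S/NP  lex  "city"
[1,2] PP  lex  "that"
[2,3] PP\PP  lex  "this"
[3,4] S\PP  lex  "read"
[4,5] NP\S  lex  "song"
[3,5] NP\PP  <B  k=4
[2,5] NP\PP  <B  k=3
[1,5] NP  <  k=2
[0,5] S  >  k=1

[0,5] S   >
  [0,1] "city" : S/NP
  [1,5] NP   <
    [1,2] "that" : PP
    [2,5] NP\PP   <B
      [2,3] "this" : PP\PP
      [3,5] NP\PP   <B
        [3,4] "read" : S\PP
        [4,5] "song" : NP\S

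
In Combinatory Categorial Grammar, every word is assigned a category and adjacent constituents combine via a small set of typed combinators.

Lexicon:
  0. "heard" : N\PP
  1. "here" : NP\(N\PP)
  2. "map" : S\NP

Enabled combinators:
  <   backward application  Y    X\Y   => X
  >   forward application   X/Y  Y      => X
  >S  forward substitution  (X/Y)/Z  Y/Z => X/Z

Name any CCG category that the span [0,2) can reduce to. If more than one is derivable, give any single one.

[0,3] S   <
  [0,2] NP   <
    [0,1] "heard" : N\PP
    [1,2] "here" : NP\(N\PP)
  [2,3] "map" : S\NP

NP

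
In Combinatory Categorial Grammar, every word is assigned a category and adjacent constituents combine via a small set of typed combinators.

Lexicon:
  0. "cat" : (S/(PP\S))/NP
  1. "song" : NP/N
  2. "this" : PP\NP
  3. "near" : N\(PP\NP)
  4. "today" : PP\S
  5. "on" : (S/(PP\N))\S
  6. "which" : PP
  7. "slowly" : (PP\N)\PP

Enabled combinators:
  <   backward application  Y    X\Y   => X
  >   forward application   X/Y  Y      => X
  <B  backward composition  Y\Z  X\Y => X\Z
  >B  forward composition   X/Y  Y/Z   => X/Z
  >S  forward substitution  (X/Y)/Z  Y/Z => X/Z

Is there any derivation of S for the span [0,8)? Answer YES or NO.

[0,8] S   >
  [0,6] S/(PP\N)   <
    [0,5] S   >
      [0,4] S/(PP\S)   >
        [0,1] "cat" : (S/(PP\S))/NP
        [1,4] NP   >
          [1,2] "song" : NP/N
          [2,4] N   <
            [2,3] "this" : PP\NP
            [3,4] "near" : N\(PP\NP)
      [4,5] "today" : PP\S
    [5,6] "on" : (S/(PP\N))\S
  [6,8] PP\N   <
    [6,7] "which" : PP
    [7,8] "slowly" : (PP\N)\PP

YES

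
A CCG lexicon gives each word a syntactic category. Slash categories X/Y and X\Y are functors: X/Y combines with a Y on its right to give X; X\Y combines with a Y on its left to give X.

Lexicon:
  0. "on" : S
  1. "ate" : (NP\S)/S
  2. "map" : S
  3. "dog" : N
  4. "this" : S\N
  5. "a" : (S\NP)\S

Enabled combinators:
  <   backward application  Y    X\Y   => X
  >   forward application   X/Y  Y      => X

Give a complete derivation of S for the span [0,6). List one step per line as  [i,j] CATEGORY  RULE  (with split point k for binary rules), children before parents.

[0,6] S   <
  [0,3] NP   <
    [0,1] "on" : S
    [1,3] NP\S   >
      [1,2] "ate" : (NP\S)/S
      [2,3] "map" : S
  [3,6] S\NP   <
    [3,5] S   <
      [3,4] "dog" : N
      [4,5] "this" : S\N
    [5,6] "a" : (S\NP)\S

[0,1] S  lex  "on"
[1,2] (NP\S)/S  lex  "ate"
[2,3] S  lex  "map"
[1,3] NP\S  >  k=2
[0,3] NP  <  k=1
[3,4] N  lex  "dog"
[4,5] S\N  lex  "this"
[3,5] S  <  k=4
[5,6] (S\NP)\S  lex  "a"
[3,6] S\NP  <  k=5
[0,6] S  <  k=3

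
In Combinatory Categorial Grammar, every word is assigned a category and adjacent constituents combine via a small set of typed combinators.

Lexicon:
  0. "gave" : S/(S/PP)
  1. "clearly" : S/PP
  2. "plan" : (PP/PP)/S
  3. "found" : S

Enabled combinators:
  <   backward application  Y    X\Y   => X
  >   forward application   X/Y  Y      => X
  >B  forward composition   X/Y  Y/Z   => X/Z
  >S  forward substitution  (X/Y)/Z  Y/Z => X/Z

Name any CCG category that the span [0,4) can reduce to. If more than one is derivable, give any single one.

[0,4] S   >
  [0,1] "gave" : S/(S/PP)
  [1,4] S/PP   >B
    [1,2] "clearly" : S/PP
    [2,4] PP/PP   >
      [2,3] "plan" : (PP/PP)/S
      [3,4] "found" : S

S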